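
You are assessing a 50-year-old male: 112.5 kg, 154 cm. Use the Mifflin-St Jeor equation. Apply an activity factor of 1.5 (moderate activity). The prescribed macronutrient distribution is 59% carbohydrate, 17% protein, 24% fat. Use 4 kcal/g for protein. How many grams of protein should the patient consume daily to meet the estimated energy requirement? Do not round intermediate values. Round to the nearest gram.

Mifflin-St Jeor (male): BMR = 10(112.5) + 6.25(154) − 5(50) + 5 = 1125 + 962.5 − 250 + 5 = 1842.5 kcal/day.
TEE = 1842.5 × 1.5 = 2763.75 kcal/day.
Protein energy = 17% × 2763.75 = 469.8375 kcal.
Protein = 469.8375 ÷ 4 kcal/g = 117.4594 g.

117 g/day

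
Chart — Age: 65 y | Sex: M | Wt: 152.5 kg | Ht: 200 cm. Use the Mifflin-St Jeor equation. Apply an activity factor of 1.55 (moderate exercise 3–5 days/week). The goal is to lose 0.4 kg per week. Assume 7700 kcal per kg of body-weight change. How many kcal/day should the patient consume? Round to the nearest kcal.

Mifflin-St Jeor (male): BMR = 10(152.5) + 6.25(200) − 5(65) + 5 = 1525 + 1250 − 325 + 5 = 2455 kcal/day.
TEE = 2455 × 1.55 = 3805.25 kcal/day.
Required daily deficit = 0.4 × 7700 ÷ 7 = 440 kcal/day.
Target intake = 3805.25 − 440 = 3365.25 kcal/day.

3365 kcal/day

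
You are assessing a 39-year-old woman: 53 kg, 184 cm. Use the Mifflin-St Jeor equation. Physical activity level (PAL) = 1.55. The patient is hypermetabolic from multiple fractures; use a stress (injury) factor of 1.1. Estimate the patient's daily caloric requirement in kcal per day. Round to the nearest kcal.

2257 kcal per day

Mifflin-St Jeor (female): BMR = 10(53) + 6.25(184) − 5(39) − 161 = 530 + 1150 − 195 − 161 = 1324 kcal/day.
TEE = BMR × activity factor = 1324 × 1.55 = 2052.2 kcal/day.
Apply stress factor: 2052.2 × 1.1 = 2257.42 kcal/day.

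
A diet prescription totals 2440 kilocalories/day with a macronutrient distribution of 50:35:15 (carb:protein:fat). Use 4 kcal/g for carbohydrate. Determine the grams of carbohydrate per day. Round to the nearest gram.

305 g/day

Carbohydrate energy = 50% × 2440 = 1220 kcal.
At 4 kcal/g: 1220 ÷ 4 = 305 g.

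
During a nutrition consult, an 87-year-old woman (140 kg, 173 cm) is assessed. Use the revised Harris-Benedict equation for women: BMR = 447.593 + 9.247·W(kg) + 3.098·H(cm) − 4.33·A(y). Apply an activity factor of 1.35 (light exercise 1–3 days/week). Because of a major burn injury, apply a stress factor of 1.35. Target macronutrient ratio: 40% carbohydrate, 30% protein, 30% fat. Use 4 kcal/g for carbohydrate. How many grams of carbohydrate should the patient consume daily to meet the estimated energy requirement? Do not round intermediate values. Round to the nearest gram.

347 g/day

Harris-Benedict: BMR = 447.593 + 9.247(140) + 3.098(173) − 4.33(87) = 1901.417 kcal/day.
TEE = 1901.417 × 1.35 = 2566.913 kcal/day.
With stress factor 1.35: 2566.913 × 1.35 = 3465.3325 kcal/day.
Carbohydrate energy = 40% × 3465.3325 = 1386.133 kcal.
Carbohydrate = 1386.133 ÷ 4 kcal/g = 346.5332 g.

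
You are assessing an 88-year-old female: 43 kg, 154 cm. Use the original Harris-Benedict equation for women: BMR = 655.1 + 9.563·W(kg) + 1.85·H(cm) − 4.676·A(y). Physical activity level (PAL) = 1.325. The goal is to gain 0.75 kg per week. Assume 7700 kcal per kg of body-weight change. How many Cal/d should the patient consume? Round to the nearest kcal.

2070 Cal/d

Harris-Benedict: BMR = 655.1 + 9.563(43) + 1.85(154) − 4.676(88) = 939.721 kcal/day.
TEE = 939.721 × 1.325 = 1245.1303 kcal/day.
Required daily surplus = 0.75 × 7700 ÷ 7 = 825 kcal/day.
Target intake = 1245.1303 + 825 = 2070.1303 kcal/day.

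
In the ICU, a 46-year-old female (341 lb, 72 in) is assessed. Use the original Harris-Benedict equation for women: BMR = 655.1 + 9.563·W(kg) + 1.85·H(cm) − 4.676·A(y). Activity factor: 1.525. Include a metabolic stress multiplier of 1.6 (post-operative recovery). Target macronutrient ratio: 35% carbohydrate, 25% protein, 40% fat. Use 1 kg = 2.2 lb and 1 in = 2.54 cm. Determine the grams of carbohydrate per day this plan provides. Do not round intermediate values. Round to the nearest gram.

483 g/day

Convert to metric: weight = 341 ÷ 2.2 = 155 kg; height = 72 × 2.54 = 182.88 cm.
Harris-Benedict: BMR = 655.1 + 9.563(155) + 1.85(182.88) − 4.676(46) = 2260.597 kcal/day.
TEE = 2260.597 × 1.525 = 3447.4104 kcal/day.
With stress factor 1.6: 3447.4104 × 1.6 = 5515.8567 kcal/day.
Carbohydrate energy = 35% × 5515.8567 = 1930.5498 kcal.
Carbohydrate = 1930.5498 ÷ 4 kcal/g = 482.6375 g.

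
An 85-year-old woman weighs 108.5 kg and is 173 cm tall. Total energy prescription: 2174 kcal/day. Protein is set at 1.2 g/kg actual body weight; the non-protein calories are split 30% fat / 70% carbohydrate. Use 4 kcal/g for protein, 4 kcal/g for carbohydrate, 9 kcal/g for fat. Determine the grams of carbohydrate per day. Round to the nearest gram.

Protein = 1.2 × 108.5 = 130.2 g → 130.2 × 4 = 520.8 kcal.
Non-protein calories = 2174 − 520.8 = 1653.2 kcal.
Fat: 30% × 1653.2 = 495.96 kcal; carbohydrate: 1157.24 kcal.
Carbohydrate: 1157.24 kcal ÷ 4 kcal/g = 289.31 g.

289 g/day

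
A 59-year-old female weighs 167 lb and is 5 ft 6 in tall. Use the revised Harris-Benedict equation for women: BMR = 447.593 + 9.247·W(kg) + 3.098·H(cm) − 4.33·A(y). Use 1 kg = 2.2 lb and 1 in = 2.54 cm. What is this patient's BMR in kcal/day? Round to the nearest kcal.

1413 kcal/day

Convert to metric: weight = 167 ÷ 2.2 = 75.9091 kg; height = (5×12 + 6) × 2.54 = 66 × 2.54 = 167.64 cm.
Harris-Benedict: BMR = 447.593 + 9.247(75.9091) + 3.098(167.64) − 4.33(59) = 1413.4031 kcal/day.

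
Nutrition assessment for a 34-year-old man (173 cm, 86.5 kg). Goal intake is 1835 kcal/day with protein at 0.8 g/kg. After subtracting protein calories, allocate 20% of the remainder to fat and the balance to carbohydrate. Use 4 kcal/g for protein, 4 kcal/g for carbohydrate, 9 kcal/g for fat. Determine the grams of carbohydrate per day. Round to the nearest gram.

312 g/day

Protein = 0.8 × 86.5 = 69.2 g → 69.2 × 4 = 276.8 kcal.
Non-protein calories = 1835 − 276.8 = 1558.2 kcal.
Fat: 20% × 1558.2 = 311.64 kcal; carbohydrate: 1246.56 kcal.
Carbohydrate: 1246.56 kcal ÷ 4 kcal/g = 311.64 g.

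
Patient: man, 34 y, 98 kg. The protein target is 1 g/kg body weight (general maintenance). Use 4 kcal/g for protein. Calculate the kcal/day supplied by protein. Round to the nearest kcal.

Protein = 1 g/kg × 98 kg = 98 g/day.
Protein energy = 98 g × 4 kcal/g = 392 kcal/day.

392 kcal/day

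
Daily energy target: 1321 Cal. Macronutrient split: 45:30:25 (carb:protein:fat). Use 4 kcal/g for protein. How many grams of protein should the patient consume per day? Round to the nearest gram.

99 g/day

Protein energy = 30% × 1321 = 396.3 kcal.
At 4 kcal/g: 396.3 ÷ 4 = 99.075 g.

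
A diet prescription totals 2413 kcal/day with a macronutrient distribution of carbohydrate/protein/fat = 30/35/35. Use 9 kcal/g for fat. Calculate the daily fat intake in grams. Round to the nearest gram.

Fat energy = 35% × 2413 = 844.55 kcal.
At 9 kcal/g: 844.55 ÷ 9 = 93.8389 g.

94 g/day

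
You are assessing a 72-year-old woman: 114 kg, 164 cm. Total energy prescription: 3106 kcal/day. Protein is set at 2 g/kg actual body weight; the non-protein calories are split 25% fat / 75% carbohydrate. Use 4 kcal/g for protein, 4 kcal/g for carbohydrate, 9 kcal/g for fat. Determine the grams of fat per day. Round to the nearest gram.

Protein = 2 × 114 = 228 g → 228 × 4 = 912 kcal.
Non-protein calories = 3106 − 912 = 2194 kcal.
Fat: 25% × 2194 = 548.5 kcal; carbohydrate: 1645.5 kcal.
Fat: 548.5 kcal ÷ 9 kcal/g = 60.9444 g.

61 g/day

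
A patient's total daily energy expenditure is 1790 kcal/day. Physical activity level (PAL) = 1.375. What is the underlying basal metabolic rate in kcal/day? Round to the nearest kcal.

1302 kcal/day

BMR = TEE ÷ activity factor = 1790 ÷ 1.375 = 1301.8182 kcal/day.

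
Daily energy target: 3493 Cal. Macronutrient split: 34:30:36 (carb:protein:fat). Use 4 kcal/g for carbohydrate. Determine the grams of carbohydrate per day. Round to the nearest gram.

297 g/day

Carbohydrate energy = 34% × 3493 = 1187.62 kcal.
At 4 kcal/g: 1187.62 ÷ 4 = 296.905 g.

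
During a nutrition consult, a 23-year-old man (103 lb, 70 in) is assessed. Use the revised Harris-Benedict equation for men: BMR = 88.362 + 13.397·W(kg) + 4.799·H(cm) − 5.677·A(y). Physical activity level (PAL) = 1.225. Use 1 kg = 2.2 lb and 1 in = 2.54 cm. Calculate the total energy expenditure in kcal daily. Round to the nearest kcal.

Convert to metric: weight = 103 ÷ 2.2 = 46.8182 kg; height = 70 × 2.54 = 177.8 cm.
Harris-Benedict: BMR = 88.362 + 13.397(46.8182) + 4.799(177.8) − 5.677(23) = 1438.2764 kcal/day.
TEE = BMR × activity factor = 1438.2764 × 1.225 = 1761.8886 kcal/day.

1762 kcal daily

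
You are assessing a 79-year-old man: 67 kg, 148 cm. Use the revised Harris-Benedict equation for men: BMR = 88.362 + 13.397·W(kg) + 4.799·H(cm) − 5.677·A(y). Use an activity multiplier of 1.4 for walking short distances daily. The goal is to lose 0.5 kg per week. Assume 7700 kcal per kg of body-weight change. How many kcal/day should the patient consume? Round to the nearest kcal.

Harris-Benedict: BMR = 88.362 + 13.397(67) + 4.799(148) − 5.677(79) = 1247.73 kcal/day.
TEE = 1247.73 × 1.4 = 1746.822 kcal/day.
Required daily deficit = 0.5 × 7700 ÷ 7 = 550 kcal/day.
Target intake = 1746.822 − 550 = 1196.822 kcal/day.

1197 kcal/day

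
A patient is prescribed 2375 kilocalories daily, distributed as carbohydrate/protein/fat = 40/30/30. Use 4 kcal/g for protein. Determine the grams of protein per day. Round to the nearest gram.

Protein energy = 30% × 2375 = 712.5 kcal.
At 4 kcal/g: 712.5 ÷ 4 = 178.125 g.

178 g/day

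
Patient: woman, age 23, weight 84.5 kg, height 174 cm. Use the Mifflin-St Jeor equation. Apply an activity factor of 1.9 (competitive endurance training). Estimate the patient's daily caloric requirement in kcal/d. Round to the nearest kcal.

3147 kcal/d

Mifflin-St Jeor (female): BMR = 10(84.5) + 6.25(174) − 5(23) − 161 = 845 + 1087.5 − 115 − 161 = 1656.5 kcal/day.
TEE = BMR × activity factor = 1656.5 × 1.9 = 3147.35 kcal/day.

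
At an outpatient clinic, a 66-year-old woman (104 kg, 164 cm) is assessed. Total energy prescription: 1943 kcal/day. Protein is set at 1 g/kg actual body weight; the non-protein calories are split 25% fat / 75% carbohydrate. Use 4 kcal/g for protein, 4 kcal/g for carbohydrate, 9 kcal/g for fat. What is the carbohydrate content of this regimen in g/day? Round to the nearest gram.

286 g/day

Protein = 1 × 104 = 104 g → 104 × 4 = 416 kcal.
Non-protein calories = 1943 − 416 = 1527 kcal.
Fat: 25% × 1527 = 381.75 kcal; carbohydrate: 1145.25 kcal.
Carbohydrate: 1145.25 kcal ÷ 4 kcal/g = 286.3125 g.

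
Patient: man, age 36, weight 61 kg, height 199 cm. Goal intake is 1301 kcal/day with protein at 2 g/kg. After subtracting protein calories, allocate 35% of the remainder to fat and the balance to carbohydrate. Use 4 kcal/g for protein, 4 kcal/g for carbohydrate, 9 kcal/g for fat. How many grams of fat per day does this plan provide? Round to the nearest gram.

Protein = 2 × 61 = 122 g → 122 × 4 = 488 kcal.
Non-protein calories = 1301 − 488 = 813 kcal.
Fat: 35% × 813 = 284.55 kcal; carbohydrate: 528.45 kcal.
Fat: 284.55 kcal ÷ 9 kcal/g = 31.6167 g.

32 g/day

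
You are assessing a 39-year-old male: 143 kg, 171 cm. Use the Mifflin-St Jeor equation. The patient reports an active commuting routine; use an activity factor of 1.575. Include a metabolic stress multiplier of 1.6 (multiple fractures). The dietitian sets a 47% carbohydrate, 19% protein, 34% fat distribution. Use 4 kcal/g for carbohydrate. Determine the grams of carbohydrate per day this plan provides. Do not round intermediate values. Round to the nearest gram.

684 g/day

Mifflin-St Jeor (male): BMR = 10(143) + 6.25(171) − 5(39) + 5 = 1430 + 1068.75 − 195 + 5 = 2308.75 kcal/day.
TEE = 2308.75 × 1.575 = 3636.2813 kcal/day.
With stress factor 1.6: 3636.2813 × 1.6 = 5818.05 kcal/day.
Carbohydrate energy = 47% × 5818.05 = 2734.4835 kcal.
Carbohydrate = 2734.4835 ÷ 4 kcal/g = 683.6209 g.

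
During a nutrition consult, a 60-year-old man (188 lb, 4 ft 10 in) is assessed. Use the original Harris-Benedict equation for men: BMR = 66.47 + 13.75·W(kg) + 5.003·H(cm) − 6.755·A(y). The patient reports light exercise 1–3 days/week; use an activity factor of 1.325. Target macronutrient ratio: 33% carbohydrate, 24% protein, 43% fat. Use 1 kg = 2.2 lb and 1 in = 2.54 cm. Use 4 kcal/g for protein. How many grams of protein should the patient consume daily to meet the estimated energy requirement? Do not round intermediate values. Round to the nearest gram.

125 g/day

Convert to metric: weight = 188 ÷ 2.2 = 85.4545 kg; height = (4×12 + 10) × 2.54 = 58 × 2.54 = 147.32 cm.
Harris-Benedict: BMR = 66.47 + 13.75(85.4545) + 5.003(147.32) − 6.755(60) = 1573.212 kcal/day.
TEE = 1573.212 × 1.325 = 2084.5058 kcal/day.
Protein energy = 24% × 2084.5058 = 500.2814 kcal.
Protein = 500.2814 ÷ 4 kcal/g = 125.0704 g.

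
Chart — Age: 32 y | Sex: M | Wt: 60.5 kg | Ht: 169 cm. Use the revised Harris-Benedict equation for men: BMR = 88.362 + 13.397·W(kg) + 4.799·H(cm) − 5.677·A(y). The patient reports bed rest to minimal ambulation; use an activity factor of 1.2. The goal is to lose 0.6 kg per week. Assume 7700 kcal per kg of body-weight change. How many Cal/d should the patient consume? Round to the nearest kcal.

Harris-Benedict: BMR = 88.362 + 13.397(60.5) + 4.799(169) − 5.677(32) = 1528.2475 kcal/day.
TEE = 1528.2475 × 1.2 = 1833.897 kcal/day.
Required daily deficit = 0.6 × 7700 ÷ 7 = 660 kcal/day.
Target intake = 1833.897 − 660 = 1173.897 kcal/day.

1174 Cal/d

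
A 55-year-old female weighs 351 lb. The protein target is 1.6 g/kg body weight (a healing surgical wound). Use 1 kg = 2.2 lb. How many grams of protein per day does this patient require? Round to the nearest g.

Weight in kg = 351 ÷ 2.2 = 159.5455 kg.
Protein = 1.6 g/kg × 159.5455 kg = 255.2727 g/day.

255 g/day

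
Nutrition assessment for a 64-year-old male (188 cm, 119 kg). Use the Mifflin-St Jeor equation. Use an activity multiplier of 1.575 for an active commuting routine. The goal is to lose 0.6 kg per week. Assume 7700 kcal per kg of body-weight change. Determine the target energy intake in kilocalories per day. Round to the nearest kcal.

2569 kilocalories per day

Mifflin-St Jeor (male): BMR = 10(119) + 6.25(188) − 5(64) + 5 = 1190 + 1175 − 320 + 5 = 2050 kcal/day.
TEE = 2050 × 1.575 = 3228.75 kcal/day.
Required daily deficit = 0.6 × 7700 ÷ 7 = 660 kcal/day.
Target intake = 3228.75 − 660 = 2568.75 kcal/day.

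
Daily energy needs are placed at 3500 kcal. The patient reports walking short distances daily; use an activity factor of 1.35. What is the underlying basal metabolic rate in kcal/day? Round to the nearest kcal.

2593 kcal/day

BMR = TEE ÷ activity factor = 3500 ÷ 1.35 = 2592.5926 kcal/day.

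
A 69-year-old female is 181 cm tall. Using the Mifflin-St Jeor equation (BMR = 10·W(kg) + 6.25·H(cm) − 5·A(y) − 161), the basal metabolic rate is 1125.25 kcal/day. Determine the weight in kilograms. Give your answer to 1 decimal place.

1125.25 = 10·W + 6.25(181) − 5(69) − 161
10·W = 1125.25 − 625.25 = 500, so W = 50 kg.

50.0 kg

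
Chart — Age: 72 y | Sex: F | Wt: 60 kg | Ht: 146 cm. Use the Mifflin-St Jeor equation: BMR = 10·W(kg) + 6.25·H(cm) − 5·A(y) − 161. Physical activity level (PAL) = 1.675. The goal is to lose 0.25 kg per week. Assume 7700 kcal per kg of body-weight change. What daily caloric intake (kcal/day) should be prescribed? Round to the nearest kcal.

1386 kcal/day

Mifflin-St Jeor (female): BMR = 10(60) + 6.25(146) − 5(72) − 161 = 600 + 912.5 − 360 − 161 = 991.5 kcal/day.
TEE = 991.5 × 1.675 = 1660.7625 kcal/day.
Required daily deficit = 0.25 × 7700 ÷ 7 = 275 kcal/day.
Target intake = 1660.7625 − 275 = 1385.7625 kcal/day.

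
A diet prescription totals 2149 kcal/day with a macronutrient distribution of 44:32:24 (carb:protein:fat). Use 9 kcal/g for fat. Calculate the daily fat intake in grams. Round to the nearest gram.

57 g/day

Fat energy = 24% × 2149 = 515.76 kcal.
At 9 kcal/g: 515.76 ÷ 9 = 57.3067 g.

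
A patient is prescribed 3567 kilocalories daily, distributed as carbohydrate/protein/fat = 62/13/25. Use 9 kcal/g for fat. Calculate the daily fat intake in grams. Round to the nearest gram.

Fat energy = 25% × 3567 = 891.75 kcal.
At 9 kcal/g: 891.75 ÷ 9 = 99.0833 g.

99 g/day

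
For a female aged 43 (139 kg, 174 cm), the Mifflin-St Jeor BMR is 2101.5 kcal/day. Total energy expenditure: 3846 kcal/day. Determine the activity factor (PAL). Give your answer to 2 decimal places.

Activity factor = TEE ÷ BMR = 3846 ÷ 2101.5 = 1.83.

1.83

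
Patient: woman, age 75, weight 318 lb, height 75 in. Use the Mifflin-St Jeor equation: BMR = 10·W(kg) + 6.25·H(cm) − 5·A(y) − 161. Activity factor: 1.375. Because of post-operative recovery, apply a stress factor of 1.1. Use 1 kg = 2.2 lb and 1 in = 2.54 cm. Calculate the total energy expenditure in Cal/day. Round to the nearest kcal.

3176 Cal/day

Convert to metric: weight = 318 ÷ 2.2 = 144.5455 kg; height = 75 × 2.54 = 190.5 cm.
Mifflin-St Jeor (female): BMR = 10(144.5455) + 6.25(190.5) − 5(75) − 161 = 1445.4545 + 1190.625 − 375 − 161 = 2100.0795 kcal/day.
TEE = BMR × activity factor = 2100.0795 × 1.375 = 2887.6094 kcal/day.
Apply stress factor: 2887.6094 × 1.1 = 3176.3703 kcal/day.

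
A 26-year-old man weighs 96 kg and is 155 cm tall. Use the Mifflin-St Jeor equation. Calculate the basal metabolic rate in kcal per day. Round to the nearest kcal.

1804 kcal per day

Mifflin-St Jeor (male): BMR = 10(96) + 6.25(155) − 5(26) + 5 = 960 + 968.75 − 130 + 5 = 1803.75 kcal/day.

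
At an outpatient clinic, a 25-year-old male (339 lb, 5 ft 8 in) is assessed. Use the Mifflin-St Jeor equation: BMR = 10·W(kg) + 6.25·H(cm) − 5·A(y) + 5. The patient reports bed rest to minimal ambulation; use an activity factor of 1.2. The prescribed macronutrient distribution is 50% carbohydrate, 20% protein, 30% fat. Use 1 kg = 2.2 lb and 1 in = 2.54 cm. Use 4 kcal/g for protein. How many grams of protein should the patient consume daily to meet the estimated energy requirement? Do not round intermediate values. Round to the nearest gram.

150 g/day

Convert to metric: weight = 339 ÷ 2.2 = 154.0909 kg; height = (5×12 + 8) × 2.54 = 68 × 2.54 = 172.72 cm.
Mifflin-St Jeor (male): BMR = 10(154.0909) + 6.25(172.72) − 5(25) + 5 = 1540.9091 + 1079.5 − 125 + 5 = 2500.4091 kcal/day.
TEE = 2500.4091 × 1.2 = 3000.4909 kcal/day.
Protein energy = 20% × 3000.4909 = 600.0982 kcal.
Protein = 600.0982 ÷ 4 kcal/g = 150.0245 g.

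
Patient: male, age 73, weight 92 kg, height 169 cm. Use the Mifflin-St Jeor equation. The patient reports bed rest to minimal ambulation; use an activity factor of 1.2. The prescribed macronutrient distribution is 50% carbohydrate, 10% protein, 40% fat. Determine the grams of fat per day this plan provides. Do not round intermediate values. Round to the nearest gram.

86 g/day

Mifflin-St Jeor (male): BMR = 10(92) + 6.25(169) − 5(73) + 5 = 920 + 1056.25 − 365 + 5 = 1616.25 kcal/day.
TEE = 1616.25 × 1.2 = 1939.5 kcal/day.
Fat energy = 40% × 1939.5 = 775.8 kcal.
Fat = 775.8 ÷ 9 kcal/g = 86.2 g.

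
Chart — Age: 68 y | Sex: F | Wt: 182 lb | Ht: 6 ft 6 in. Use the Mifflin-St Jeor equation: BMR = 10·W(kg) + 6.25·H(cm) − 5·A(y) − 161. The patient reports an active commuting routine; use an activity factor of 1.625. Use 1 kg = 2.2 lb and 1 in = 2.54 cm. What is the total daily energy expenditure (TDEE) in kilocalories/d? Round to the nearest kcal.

Convert to metric: weight = 182 ÷ 2.2 = 82.7273 kg; height = (6×12 + 6) × 2.54 = 78 × 2.54 = 198.12 cm.
Mifflin-St Jeor (female): BMR = 10(82.7273) + 6.25(198.12) − 5(68) − 161 = 827.2727 + 1238.25 − 340 − 161 = 1564.5227 kcal/day.
TEE = BMR × activity factor = 1564.5227 × 1.625 = 2542.3494 kcal/day.

2542 kilocalories/d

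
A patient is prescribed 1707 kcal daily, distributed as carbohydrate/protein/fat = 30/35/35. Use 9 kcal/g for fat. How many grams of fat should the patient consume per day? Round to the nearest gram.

66 g/day

Fat energy = 35% × 1707 = 597.45 kcal.
At 9 kcal/g: 597.45 ÷ 9 = 66.3833 g.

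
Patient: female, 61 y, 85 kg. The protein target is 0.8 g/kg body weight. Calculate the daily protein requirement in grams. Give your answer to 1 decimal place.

Protein = 0.8 g/kg × 85 kg = 68 g/day.

68.0 g/day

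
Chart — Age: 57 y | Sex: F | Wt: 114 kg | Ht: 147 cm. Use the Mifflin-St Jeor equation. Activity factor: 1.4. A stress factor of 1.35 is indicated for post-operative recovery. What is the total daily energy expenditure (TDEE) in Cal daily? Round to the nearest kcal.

3048 Cal daily

Mifflin-St Jeor (female): BMR = 10(114) + 6.25(147) − 5(57) − 161 = 1140 + 918.75 − 285 − 161 = 1612.75 kcal/day.
TEE = BMR × activity factor = 1612.75 × 1.4 = 2257.85 kcal/day.
Apply stress factor: 2257.85 × 1.35 = 3048.0975 kcal/day.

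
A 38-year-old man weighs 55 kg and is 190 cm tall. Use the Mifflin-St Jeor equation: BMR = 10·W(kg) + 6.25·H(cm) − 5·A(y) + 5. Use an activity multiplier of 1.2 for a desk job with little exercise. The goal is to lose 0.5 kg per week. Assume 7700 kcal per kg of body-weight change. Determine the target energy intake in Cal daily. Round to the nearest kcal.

1313 Cal daily

Mifflin-St Jeor (male): BMR = 10(55) + 6.25(190) − 5(38) + 5 = 550 + 1187.5 − 190 + 5 = 1552.5 kcal/day.
TEE = 1552.5 × 1.2 = 1863 kcal/day.
Required daily deficit = 0.5 × 7700 ÷ 7 = 550 kcal/day.
Target intake = 1863 − 550 = 1313 kcal/day.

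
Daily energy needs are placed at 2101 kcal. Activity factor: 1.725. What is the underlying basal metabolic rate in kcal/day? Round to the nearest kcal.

1218 kcal/day

BMR = TEE ÷ activity factor = 2101 ÷ 1.725 = 1217.971 kcal/day.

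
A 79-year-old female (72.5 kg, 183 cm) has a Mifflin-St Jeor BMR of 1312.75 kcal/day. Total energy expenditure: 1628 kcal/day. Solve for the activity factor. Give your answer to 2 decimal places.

1.24

Activity factor = TEE ÷ BMR = 1628 ÷ 1312.75 = 1.24.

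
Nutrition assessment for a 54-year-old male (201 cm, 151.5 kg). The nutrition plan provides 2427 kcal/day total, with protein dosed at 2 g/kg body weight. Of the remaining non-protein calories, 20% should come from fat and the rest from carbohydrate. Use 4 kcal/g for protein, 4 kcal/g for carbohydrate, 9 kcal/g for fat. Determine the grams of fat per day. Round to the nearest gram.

27 g/day

Protein = 2 × 151.5 = 303 g → 303 × 4 = 1212 kcal.
Non-protein calories = 2427 − 1212 = 1215 kcal.
Fat: 20% × 1215 = 243 kcal; carbohydrate: 972 kcal.
Fat: 243 kcal ÷ 9 kcal/g = 27 g.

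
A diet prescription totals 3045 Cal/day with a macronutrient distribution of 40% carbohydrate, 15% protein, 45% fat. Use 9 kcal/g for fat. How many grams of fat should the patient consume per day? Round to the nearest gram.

152 g/day

Fat energy = 45% × 3045 = 1370.25 kcal.
At 9 kcal/g: 1370.25 ÷ 9 = 152.25 g.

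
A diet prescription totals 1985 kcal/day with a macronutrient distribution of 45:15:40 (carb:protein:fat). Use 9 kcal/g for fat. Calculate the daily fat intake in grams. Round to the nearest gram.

88 g/day

Fat energy = 40% × 1985 = 794 kcal.
At 9 kcal/g: 794 ÷ 9 = 88.2222 g.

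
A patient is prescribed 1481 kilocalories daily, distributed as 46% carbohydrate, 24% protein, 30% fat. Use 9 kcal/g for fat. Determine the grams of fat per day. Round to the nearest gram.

49 g/day

Fat energy = 30% × 1481 = 444.3 kcal.
At 9 kcal/g: 444.3 ÷ 9 = 49.3667 g.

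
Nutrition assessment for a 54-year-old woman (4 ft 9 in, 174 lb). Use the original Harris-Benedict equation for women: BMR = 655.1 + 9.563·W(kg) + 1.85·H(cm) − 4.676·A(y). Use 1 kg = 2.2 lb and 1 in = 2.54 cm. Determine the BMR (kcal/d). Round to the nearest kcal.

1427 kcal/d

Convert to metric: weight = 174 ÷ 2.2 = 79.0909 kg; height = (4×12 + 9) × 2.54 = 57 × 2.54 = 144.78 cm.
Harris-Benedict: BMR = 655.1 + 9.563(79.0909) + 1.85(144.78) − 4.676(54) = 1426.7854 kcal/day.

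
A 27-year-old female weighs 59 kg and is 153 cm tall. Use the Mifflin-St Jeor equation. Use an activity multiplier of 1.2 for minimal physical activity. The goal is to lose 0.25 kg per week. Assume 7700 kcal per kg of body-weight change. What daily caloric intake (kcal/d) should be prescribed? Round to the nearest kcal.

1225 kcal/d

Mifflin-St Jeor (female): BMR = 10(59) + 6.25(153) − 5(27) − 161 = 590 + 956.25 − 135 − 161 = 1250.25 kcal/day.
TEE = 1250.25 × 1.2 = 1500.3 kcal/day.
Required daily deficit = 0.25 × 7700 ÷ 7 = 275 kcal/day.
Target intake = 1500.3 − 275 = 1225.3 kcal/day.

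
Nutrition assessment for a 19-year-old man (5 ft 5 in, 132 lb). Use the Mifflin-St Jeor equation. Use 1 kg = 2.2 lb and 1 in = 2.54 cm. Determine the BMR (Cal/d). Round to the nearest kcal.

Convert to metric: weight = 132 ÷ 2.2 = 60 kg; height = (5×12 + 5) × 2.54 = 65 × 2.54 = 165.1 cm.
Mifflin-St Jeor (male): BMR = 10(60) + 6.25(165.1) − 5(19) + 5 = 600 + 1031.875 − 95 + 5 = 1541.875 kcal/day.

1542 Cal/d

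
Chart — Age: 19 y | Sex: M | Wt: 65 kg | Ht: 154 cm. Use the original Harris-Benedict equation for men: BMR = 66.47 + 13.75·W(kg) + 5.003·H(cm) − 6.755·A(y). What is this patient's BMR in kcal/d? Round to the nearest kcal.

Harris-Benedict: BMR = 66.47 + 13.75(65) + 5.003(154) − 6.755(19) = 1602.337 kcal/day.

1602 kcal/d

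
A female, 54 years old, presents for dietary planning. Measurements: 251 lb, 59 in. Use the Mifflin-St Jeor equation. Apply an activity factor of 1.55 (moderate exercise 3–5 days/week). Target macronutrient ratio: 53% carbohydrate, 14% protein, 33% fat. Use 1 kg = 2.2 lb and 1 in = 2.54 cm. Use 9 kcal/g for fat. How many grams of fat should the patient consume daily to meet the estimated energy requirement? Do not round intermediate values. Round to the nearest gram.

Convert to metric: weight = 251 ÷ 2.2 = 114.0909 kg; height = 59 × 2.54 = 149.86 cm.
Mifflin-St Jeor (female): BMR = 10(114.0909) + 6.25(149.86) − 5(54) − 161 = 1140.9091 + 936.625 − 270 − 161 = 1646.5341 kcal/day.
TEE = 1646.5341 × 1.55 = 2552.1278 kcal/day.
Fat energy = 33% × 2552.1278 = 842.2022 kcal.
Fat = 842.2022 ÷ 9 kcal/g = 93.578 g.

94 g/day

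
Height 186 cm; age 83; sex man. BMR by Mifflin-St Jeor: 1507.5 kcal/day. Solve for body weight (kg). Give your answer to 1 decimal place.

1507.5 = 10·W + 6.25(186) − 5(83) + 5
10·W = 1507.5 − 752.5 = 755, so W = 75.5 kg.

75.5 kg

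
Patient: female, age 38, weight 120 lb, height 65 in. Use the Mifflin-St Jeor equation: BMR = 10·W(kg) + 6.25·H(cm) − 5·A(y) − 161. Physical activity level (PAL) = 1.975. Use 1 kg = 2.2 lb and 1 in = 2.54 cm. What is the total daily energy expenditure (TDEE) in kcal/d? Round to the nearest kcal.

2422 kcal/d

Convert to metric: weight = 120 ÷ 2.2 = 54.5455 kg; height = 65 × 2.54 = 165.1 cm.
Mifflin-St Jeor (female): BMR = 10(54.5455) + 6.25(165.1) − 5(38) − 161 = 545.4545 + 1031.875 − 190 − 161 = 1226.3295 kcal/day.
TEE = BMR × activity factor = 1226.3295 × 1.975 = 2422.0009 kcal/day.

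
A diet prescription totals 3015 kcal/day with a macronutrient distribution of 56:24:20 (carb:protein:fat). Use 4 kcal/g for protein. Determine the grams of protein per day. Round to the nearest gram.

Protein energy = 24% × 3015 = 723.6 kcal.
At 4 kcal/g: 723.6 ÷ 4 = 180.9 g.

181 g/day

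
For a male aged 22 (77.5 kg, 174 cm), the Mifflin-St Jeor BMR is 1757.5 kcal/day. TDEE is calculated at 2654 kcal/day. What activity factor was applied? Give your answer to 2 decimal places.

Activity factor = TEE ÷ BMR = 2654 ÷ 1757.5 = 1.51.

1.51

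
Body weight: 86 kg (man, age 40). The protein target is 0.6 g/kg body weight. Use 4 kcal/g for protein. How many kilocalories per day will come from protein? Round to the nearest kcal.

Protein = 0.6 g/kg × 86 kg = 51.6 g/day.
Protein energy = 51.6 g × 4 kcal/g = 206.4 kcal/day.

206 kcal/day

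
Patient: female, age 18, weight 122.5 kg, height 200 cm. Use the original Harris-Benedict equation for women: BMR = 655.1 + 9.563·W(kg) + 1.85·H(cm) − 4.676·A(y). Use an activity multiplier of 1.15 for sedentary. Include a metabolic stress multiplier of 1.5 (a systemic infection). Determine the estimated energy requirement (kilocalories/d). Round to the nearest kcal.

Harris-Benedict: BMR = 655.1 + 9.563(122.5) + 1.85(200) − 4.676(18) = 2112.3995 kcal/day.
TEE = BMR × activity factor = 2112.3995 × 1.15 = 2429.2594 kcal/day.
Apply stress factor: 2429.2594 × 1.5 = 3643.8891 kcal/day.

3644 kilocalories/d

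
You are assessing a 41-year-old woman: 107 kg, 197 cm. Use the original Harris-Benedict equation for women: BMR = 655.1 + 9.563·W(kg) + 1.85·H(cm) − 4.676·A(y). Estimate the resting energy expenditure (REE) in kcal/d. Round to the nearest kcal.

Harris-Benedict: BMR = 655.1 + 9.563(107) + 1.85(197) − 4.676(41) = 1851.075 kcal/day.

1851 kcal/d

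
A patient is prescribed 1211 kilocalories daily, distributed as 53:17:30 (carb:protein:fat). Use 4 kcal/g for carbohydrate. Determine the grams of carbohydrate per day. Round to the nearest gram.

Carbohydrate energy = 53% × 1211 = 641.83 kcal.
At 4 kcal/g: 641.83 ÷ 4 = 160.4575 g.

160 g/day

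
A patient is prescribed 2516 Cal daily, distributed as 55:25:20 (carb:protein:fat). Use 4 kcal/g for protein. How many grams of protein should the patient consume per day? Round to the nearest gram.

Protein energy = 25% × 2516 = 629 kcal.
At 4 kcal/g: 629 ÷ 4 = 157.25 g.

157 g/day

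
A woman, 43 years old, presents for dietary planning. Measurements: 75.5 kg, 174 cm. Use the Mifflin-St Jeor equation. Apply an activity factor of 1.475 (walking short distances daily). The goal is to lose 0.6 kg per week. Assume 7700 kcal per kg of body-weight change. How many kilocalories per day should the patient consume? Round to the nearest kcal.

Mifflin-St Jeor (female): BMR = 10(75.5) + 6.25(174) − 5(43) − 161 = 755 + 1087.5 − 215 − 161 = 1466.5 kcal/day.
TEE = 1466.5 × 1.475 = 2163.0875 kcal/day.
Required daily deficit = 0.6 × 7700 ÷ 7 = 660 kcal/day.
Target intake = 2163.0875 − 660 = 1503.0875 kcal/day.

1503 kilocalories per day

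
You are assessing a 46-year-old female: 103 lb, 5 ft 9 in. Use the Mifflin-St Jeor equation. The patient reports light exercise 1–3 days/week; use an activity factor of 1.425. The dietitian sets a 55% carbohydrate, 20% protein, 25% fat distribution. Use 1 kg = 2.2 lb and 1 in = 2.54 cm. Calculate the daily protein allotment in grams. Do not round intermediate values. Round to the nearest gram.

84 g/day

Convert to metric: weight = 103 ÷ 2.2 = 46.8182 kg; height = (5×12 + 9) × 2.54 = 69 × 2.54 = 175.26 cm.
Mifflin-St Jeor (female): BMR = 10(46.8182) + 6.25(175.26) − 5(46) − 161 = 468.1818 + 1095.375 − 230 − 161 = 1172.5568 kcal/day.
TEE = 1172.5568 × 1.425 = 1670.8935 kcal/day.
Protein energy = 20% × 1670.8935 = 334.1787 kcal.
Protein = 334.1787 ÷ 4 kcal/g = 83.5447 g.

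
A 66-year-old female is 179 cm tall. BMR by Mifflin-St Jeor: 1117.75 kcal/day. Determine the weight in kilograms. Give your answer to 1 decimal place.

1117.75 = 10·W + 6.25(179) − 5(66) − 161
10·W = 1117.75 − 627.75 = 490, so W = 49 kg.

49.0 kg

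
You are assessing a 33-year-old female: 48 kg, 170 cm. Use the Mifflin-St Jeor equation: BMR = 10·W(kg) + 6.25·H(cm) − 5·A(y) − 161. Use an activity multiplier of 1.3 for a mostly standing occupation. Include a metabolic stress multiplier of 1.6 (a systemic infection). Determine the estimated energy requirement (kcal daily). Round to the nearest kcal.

2530 kcal daily

Mifflin-St Jeor (female): BMR = 10(48) + 6.25(170) − 5(33) − 161 = 480 + 1062.5 − 165 − 161 = 1216.5 kcal/day.
TEE = BMR × activity factor = 1216.5 × 1.3 = 1581.45 kcal/day.
Apply stress factor: 1581.45 × 1.6 = 2530.32 kcal/day.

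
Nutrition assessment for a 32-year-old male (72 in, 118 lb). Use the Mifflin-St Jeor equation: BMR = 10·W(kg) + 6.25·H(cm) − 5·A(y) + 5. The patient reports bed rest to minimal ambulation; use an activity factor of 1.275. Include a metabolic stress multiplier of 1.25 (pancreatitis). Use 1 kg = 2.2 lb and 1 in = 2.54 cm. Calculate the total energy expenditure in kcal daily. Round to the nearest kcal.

Convert to metric: weight = 118 ÷ 2.2 = 53.6364 kg; height = 72 × 2.54 = 182.88 cm.
Mifflin-St Jeor (male): BMR = 10(53.6364) + 6.25(182.88) − 5(32) + 5 = 536.3636 + 1143 − 160 + 5 = 1524.3636 kcal/day.
TEE = BMR × activity factor = 1524.3636 × 1.275 = 1943.5636 kcal/day.
Apply stress factor: 1943.5636 × 1.25 = 2429.4545 kcal/day.

2429 kcal daily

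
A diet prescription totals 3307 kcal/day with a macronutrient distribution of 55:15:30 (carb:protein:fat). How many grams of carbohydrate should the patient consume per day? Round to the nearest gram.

Carbohydrate energy = 55% × 3307 = 1818.85 kcal.
At 4 kcal/g: 1818.85 ÷ 4 = 454.7125 g.

455 g/day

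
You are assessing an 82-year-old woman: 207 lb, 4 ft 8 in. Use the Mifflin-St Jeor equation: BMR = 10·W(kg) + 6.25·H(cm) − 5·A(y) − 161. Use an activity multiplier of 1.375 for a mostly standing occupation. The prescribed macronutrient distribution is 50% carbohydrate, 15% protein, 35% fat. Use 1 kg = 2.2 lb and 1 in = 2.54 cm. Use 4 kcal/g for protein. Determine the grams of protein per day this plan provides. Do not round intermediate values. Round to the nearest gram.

Convert to metric: weight = 207 ÷ 2.2 = 94.0909 kg; height = (4×12 + 8) × 2.54 = 56 × 2.54 = 142.24 cm.
Mifflin-St Jeor (female): BMR = 10(94.0909) + 6.25(142.24) − 5(82) − 161 = 940.9091 + 889 − 410 − 161 = 1258.9091 kcal/day.
TEE = 1258.9091 × 1.375 = 1731 kcal/day.
Protein energy = 15% × 1731 = 259.65 kcal.
Protein = 259.65 ÷ 4 kcal/g = 64.9125 g.

65 g/day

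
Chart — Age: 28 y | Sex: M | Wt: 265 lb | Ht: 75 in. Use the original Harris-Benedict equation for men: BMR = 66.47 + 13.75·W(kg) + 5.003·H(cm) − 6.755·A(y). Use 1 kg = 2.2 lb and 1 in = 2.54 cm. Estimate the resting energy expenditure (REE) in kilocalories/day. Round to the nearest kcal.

2487 kilocalories/day

Convert to metric: weight = 265 ÷ 2.2 = 120.4545 kg; height = 75 × 2.54 = 190.5 cm.
Harris-Benedict: BMR = 66.47 + 13.75(120.4545) + 5.003(190.5) − 6.755(28) = 2486.6515 kcal/day.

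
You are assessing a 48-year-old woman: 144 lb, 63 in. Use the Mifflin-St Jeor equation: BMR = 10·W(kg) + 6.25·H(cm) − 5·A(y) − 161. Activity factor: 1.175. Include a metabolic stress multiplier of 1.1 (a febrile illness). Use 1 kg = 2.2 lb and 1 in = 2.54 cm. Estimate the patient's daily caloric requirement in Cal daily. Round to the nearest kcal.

1620 Cal daily

Convert to metric: weight = 144 ÷ 2.2 = 65.4545 kg; height = 63 × 2.54 = 160.02 cm.
Mifflin-St Jeor (female): BMR = 10(65.4545) + 6.25(160.02) − 5(48) − 161 = 654.5455 + 1000.125 − 240 − 161 = 1253.6705 kcal/day.
TEE = BMR × activity factor = 1253.6705 × 1.175 = 1473.0628 kcal/day.
Apply stress factor: 1473.0628 × 1.1 = 1620.3691 kcal/day.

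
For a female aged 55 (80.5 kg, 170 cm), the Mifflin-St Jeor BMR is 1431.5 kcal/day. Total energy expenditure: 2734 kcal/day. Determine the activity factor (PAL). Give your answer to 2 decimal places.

1.91

Activity factor = TEE ÷ BMR = 2734 ÷ 1431.5 = 1.91.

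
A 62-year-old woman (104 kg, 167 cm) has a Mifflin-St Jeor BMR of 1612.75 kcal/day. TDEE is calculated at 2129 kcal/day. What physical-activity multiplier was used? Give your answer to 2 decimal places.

1.32

Activity factor = TEE ÷ BMR = 2129 ÷ 1612.75 = 1.32.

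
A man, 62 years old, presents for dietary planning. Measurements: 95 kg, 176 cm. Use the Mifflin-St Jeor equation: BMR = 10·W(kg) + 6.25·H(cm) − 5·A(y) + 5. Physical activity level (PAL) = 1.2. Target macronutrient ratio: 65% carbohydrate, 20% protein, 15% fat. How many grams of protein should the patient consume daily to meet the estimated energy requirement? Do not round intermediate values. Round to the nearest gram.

105 g/day

Mifflin-St Jeor (male): BMR = 10(95) + 6.25(176) − 5(62) + 5 = 950 + 1100 − 310 + 5 = 1745 kcal/day.
TEE = 1745 × 1.2 = 2094 kcal/day.
Protein energy = 20% × 2094 = 418.8 kcal.
Protein = 418.8 ÷ 4 kcal/g = 104.7 g.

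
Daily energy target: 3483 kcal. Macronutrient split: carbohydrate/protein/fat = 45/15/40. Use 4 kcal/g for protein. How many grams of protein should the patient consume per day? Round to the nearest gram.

Protein energy = 15% × 3483 = 522.45 kcal.
At 4 kcal/g: 522.45 ÷ 4 = 130.6125 g.

131 g/day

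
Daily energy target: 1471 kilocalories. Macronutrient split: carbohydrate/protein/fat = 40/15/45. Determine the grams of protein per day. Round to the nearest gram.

55 g/day

Protein energy = 15% × 1471 = 220.65 kcal.
At 4 kcal/g: 220.65 ÷ 4 = 55.1625 g.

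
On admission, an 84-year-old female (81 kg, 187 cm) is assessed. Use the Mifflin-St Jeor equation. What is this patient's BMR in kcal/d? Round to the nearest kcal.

Mifflin-St Jeor (female): BMR = 10(81) + 6.25(187) − 5(84) − 161 = 810 + 1168.75 − 420 − 161 = 1397.75 kcal/day.

1398 kcal/d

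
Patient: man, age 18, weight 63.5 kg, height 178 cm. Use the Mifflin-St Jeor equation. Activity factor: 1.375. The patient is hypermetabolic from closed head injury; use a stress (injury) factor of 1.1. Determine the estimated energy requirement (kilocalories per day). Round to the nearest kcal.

2515 kilocalories per day

Mifflin-St Jeor (male): BMR = 10(63.5) + 6.25(178) − 5(18) + 5 = 635 + 1112.5 − 90 + 5 = 1662.5 kcal/day.
TEE = BMR × activity factor = 1662.5 × 1.375 = 2285.9375 kcal/day.
Apply stress factor: 2285.9375 × 1.1 = 2514.5313 kcal/day.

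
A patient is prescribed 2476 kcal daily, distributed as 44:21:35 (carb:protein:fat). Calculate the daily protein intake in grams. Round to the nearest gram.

130 g/day

Protein energy = 21% × 2476 = 519.96 kcal.
At 4 kcal/g: 519.96 ÷ 4 = 129.99 g.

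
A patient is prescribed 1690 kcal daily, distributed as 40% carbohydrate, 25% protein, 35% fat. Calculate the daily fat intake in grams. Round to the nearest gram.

66 g/day

Fat energy = 35% × 1690 = 591.5 kcal.
At 9 kcal/g: 591.5 ÷ 9 = 65.7222 g.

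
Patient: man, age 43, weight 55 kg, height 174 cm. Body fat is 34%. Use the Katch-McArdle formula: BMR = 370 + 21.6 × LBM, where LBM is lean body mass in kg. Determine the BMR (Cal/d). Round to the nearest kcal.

1154 Cal/d

LBM = 55 × (1 − 0.34) = 36.3 kg. Katch-McArdle: BMR = 370 + 21.6 × 36.3 = 1154.08 kcal/day.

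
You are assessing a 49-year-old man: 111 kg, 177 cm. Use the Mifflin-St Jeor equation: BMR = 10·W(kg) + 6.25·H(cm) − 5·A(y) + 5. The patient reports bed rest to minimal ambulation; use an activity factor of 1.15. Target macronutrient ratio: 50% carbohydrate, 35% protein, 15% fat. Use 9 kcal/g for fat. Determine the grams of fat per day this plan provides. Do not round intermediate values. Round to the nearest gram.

Mifflin-St Jeor (male): BMR = 10(111) + 6.25(177) − 5(49) + 5 = 1110 + 1106.25 − 245 + 5 = 1976.25 kcal/day.
TEE = 1976.25 × 1.15 = 2272.6875 kcal/day.
Fat energy = 15% × 2272.6875 = 340.9031 kcal.
Fat = 340.9031 ÷ 9 kcal/g = 37.8781 g.

38 g/day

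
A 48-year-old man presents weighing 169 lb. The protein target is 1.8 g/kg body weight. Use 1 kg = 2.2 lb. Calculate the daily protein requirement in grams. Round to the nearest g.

138 g/day

Weight in kg = 169 ÷ 2.2 = 76.8182 kg.
Protein = 1.8 g/kg × 76.8182 kg = 138.2727 g/day.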